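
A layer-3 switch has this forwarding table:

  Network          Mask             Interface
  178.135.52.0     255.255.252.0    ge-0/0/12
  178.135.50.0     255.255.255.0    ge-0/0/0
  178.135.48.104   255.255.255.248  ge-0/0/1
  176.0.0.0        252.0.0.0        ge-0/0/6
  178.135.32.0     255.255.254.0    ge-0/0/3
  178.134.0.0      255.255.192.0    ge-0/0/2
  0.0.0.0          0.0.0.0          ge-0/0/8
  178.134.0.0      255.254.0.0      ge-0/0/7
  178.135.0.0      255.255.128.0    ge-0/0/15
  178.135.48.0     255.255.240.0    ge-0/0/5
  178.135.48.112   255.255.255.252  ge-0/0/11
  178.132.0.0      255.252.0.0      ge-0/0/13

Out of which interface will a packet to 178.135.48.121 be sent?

ge-0/0/5

Routes whose prefix contains 178.135.48.121:
  0.0.0.0/0 (default, matches everything) -> ge-0/0/8
  176.0.0.0/6 (176.0.0.0 - 179.255.255.255) -> ge-0/0/6
  178.132.0.0/14 (178.132.0.0 - 178.135.255.255) -> ge-0/0/13
  178.134.0.0/15 (178.134.0.0 - 178.135.255.255) -> ge-0/0/7
  178.135.0.0/17 (178.135.0.0 - 178.135.127.255) -> ge-0/0/15
  178.135.48.0/20 (178.135.48.0 - 178.135.63.255) -> ge-0/0/5
More-specific entries that do NOT match:
  178.135.48.112/30 (178.135.48.112 - 178.135.48.115) does not contain 178.135.48.121
  178.135.48.104/29 (178.135.48.104 - 178.135.48.111) does not contain 178.135.48.121
  178.135.50.0/24 (178.135.50.0 - 178.135.50.255) does not contain 178.135.48.121
  178.135.32.0/23 (178.135.32.0 - 178.135.33.255) does not contain 178.135.48.121
  178.135.52.0/22 (178.135.52.0 - 178.135.55.255) does not contain 178.135.48.121
Longest matching prefix is /20 -> interface ge-0/0/5.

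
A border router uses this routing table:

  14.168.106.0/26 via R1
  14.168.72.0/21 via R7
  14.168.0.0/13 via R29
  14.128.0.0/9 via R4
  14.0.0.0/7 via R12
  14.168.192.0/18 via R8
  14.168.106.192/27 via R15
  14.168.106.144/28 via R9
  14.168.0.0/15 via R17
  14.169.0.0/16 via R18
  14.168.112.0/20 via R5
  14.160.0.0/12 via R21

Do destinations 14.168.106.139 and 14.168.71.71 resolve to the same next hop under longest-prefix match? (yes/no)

14.168.106.139: longest match 14.168.0.0/15 -> R17
14.168.71.71: longest match 14.168.0.0/15 -> R17

yes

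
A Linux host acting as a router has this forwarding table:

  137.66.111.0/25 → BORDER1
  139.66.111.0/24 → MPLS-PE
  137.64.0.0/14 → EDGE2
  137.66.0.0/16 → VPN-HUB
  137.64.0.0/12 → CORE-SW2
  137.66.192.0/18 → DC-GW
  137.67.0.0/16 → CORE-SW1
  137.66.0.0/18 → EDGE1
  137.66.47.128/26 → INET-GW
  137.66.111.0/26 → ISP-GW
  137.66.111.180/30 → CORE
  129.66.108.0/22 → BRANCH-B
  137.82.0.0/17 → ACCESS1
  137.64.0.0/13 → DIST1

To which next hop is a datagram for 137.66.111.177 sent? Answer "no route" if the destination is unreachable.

Routes whose prefix contains 137.66.111.177:
  137.64.0.0/12 (137.64.0.0 - 137.79.255.255) -> CORE-SW2
  137.64.0.0/13 (137.64.0.0 - 137.71.255.255) -> DIST1
  137.64.0.0/14 (137.64.0.0 - 137.67.255.255) -> EDGE2
  137.66.0.0/16 (137.66.0.0 - 137.66.255.255) -> VPN-HUB
More-specific entries that do NOT match:
  137.66.111.180/30 (137.66.111.180 - 137.66.111.183) does not contain 137.66.111.177
  137.66.47.128/26 (137.66.47.128 - 137.66.47.191) does not contain 137.66.111.177
  137.66.111.0/26 (137.66.111.0 - 137.66.111.63) does not contain 137.66.111.177
  137.66.111.0/25 (137.66.111.0 - 137.66.111.127) does not contain 137.66.111.177
  139.66.111.0/24 (139.66.111.0 - 139.66.111.255) does not contain 137.66.111.177
  129.66.108.0/22 (129.66.108.0 - 129.66.111.255) does not contain 137.66.111.177
  137.66.192.0/18 (137.66.192.0 - 137.66.255.255) does not contain 137.66.111.177
  137.66.0.0/18 (137.66.0.0 - 137.66.63.255) does not contain 137.66.111.177
  137.82.0.0/17 (137.82.0.0 - 137.82.127.255) does not contain 137.66.111.177
Longest matching prefix is /16 -> next hop VPN-HUB.

VPN-HUB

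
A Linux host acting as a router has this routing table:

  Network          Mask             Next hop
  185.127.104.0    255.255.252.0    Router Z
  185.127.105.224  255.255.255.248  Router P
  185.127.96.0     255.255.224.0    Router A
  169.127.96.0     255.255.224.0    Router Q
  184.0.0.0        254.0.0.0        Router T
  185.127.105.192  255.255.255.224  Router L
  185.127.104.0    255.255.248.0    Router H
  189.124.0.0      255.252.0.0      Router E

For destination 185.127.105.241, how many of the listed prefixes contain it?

Prefixes containing 185.127.105.241:
  184.0.0.0/7 (184.0.0.0 - 185.255.255.255)
  185.127.96.0/19 (185.127.96.0 - 185.127.127.255)
  185.127.104.0/21 (185.127.104.0 - 185.127.111.255)
  185.127.104.0/22 (185.127.104.0 - 185.127.107.255)
Total matching entries: 4.

4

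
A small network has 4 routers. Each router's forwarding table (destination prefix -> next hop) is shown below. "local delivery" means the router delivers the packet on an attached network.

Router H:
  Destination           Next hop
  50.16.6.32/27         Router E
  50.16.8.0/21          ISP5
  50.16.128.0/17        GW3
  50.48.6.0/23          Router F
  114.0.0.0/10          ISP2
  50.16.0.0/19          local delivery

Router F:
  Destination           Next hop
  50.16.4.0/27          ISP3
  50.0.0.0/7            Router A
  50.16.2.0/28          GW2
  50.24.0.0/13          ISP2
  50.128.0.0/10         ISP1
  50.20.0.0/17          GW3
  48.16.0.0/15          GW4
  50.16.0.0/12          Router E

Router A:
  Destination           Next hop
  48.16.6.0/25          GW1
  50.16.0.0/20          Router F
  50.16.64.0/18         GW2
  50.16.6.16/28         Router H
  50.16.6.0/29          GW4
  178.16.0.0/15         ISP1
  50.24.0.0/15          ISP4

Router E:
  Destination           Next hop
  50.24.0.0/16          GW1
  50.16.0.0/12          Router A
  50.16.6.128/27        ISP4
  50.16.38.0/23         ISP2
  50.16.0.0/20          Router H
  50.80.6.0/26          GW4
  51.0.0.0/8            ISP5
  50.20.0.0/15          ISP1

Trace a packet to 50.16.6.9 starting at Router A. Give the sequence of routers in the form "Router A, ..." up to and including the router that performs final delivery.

At Router A: longest match for 50.16.6.9 is 50.16.0.0/20 -> Router F
At Router F: longest match for 50.16.6.9 is 50.16.0.0/12 -> Router E
At Router E: longest match for 50.16.6.9 is 50.16.0.0/20 -> Router H
At Router H: longest match for 50.16.6.9 is 50.16.0.0/19 -> local delivery

Router A, Router F, Router E, Router H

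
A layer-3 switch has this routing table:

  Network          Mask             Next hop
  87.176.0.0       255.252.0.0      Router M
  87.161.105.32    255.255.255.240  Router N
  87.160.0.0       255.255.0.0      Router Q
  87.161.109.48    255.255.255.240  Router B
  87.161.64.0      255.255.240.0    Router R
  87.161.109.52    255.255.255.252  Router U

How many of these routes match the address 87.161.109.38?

0

No listed prefix contains 87.161.109.38.
Total matching entries: 0.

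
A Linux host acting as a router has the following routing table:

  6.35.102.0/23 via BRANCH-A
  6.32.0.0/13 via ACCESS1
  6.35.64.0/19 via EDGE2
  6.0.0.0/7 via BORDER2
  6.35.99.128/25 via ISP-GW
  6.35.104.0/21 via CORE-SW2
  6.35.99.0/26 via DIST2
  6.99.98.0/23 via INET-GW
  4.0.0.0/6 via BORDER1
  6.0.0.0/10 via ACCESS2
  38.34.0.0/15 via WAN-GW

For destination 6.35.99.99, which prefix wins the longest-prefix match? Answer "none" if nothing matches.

Entries matching 6.35.99.99:
  4.0.0.0/6 (4.0.0.0 - 7.255.255.255)
  6.0.0.0/7 (6.0.0.0 - 7.255.255.255)
  6.0.0.0/10 (6.0.0.0 - 6.63.255.255)
  6.32.0.0/13 (6.32.0.0 - 6.39.255.255)
Most specific is 6.32.0.0/13.

6.32.0.0/13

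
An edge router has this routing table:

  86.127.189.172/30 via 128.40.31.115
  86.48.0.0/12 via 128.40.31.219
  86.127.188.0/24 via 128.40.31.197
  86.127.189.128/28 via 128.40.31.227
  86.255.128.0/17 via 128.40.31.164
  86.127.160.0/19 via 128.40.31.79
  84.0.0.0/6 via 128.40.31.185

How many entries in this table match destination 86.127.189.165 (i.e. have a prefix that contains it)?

Prefixes containing 86.127.189.165:
  84.0.0.0/6 (84.0.0.0 - 87.255.255.255)
  86.127.160.0/19 (86.127.160.0 - 86.127.191.255)
Total matching entries: 2.

2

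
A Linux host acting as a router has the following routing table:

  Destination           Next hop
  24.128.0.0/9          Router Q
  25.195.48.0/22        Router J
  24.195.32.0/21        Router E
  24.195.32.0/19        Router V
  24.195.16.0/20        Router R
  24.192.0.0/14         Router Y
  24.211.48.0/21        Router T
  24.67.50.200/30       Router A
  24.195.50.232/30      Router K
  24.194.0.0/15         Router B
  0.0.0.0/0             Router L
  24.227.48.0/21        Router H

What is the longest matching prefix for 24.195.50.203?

24.195.32.0/19

Entries matching 24.195.50.203:
  0.0.0.0/0 (default, matches everything)
  24.128.0.0/9 (24.128.0.0 - 24.255.255.255)
  24.192.0.0/14 (24.192.0.0 - 24.195.255.255)
  24.194.0.0/15 (24.194.0.0 - 24.195.255.255)
  24.195.32.0/19 (24.195.32.0 - 24.195.63.255)
Most specific is 24.195.32.0/19.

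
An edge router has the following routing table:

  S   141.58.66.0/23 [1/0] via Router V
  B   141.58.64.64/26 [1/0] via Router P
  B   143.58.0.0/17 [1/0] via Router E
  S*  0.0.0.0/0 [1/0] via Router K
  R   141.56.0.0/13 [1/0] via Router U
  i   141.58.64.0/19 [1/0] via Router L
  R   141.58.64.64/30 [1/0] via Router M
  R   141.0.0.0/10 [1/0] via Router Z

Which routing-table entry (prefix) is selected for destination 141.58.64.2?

141.58.64.0/19

Entries matching 141.58.64.2:
  0.0.0.0/0 (default, matches everything)
  141.0.0.0/10 (141.0.0.0 - 141.63.255.255)
  141.56.0.0/13 (141.56.0.0 - 141.63.255.255)
  141.58.64.0/19 (141.58.64.0 - 141.58.95.255)
Most specific is 141.58.64.0/19.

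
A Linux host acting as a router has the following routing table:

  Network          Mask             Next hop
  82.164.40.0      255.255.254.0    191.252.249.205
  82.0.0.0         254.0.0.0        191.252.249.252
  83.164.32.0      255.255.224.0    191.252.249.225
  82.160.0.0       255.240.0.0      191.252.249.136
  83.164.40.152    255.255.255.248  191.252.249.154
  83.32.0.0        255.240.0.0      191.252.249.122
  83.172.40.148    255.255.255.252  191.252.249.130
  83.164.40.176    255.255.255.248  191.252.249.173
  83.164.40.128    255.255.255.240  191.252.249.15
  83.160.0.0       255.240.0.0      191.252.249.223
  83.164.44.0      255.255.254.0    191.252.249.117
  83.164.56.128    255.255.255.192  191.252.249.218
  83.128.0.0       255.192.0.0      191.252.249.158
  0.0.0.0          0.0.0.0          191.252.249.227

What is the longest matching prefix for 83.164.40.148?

Entries matching 83.164.40.148:
  0.0.0.0/0 (default, matches everything)
  82.0.0.0/7 (82.0.0.0 - 83.255.255.255)
  83.128.0.0/10 (83.128.0.0 - 83.191.255.255)
  83.160.0.0/12 (83.160.0.0 - 83.175.255.255)
  83.164.32.0/19 (83.164.32.0 - 83.164.63.255)
Most specific is 83.164.32.0/19.

83.164.32.0/19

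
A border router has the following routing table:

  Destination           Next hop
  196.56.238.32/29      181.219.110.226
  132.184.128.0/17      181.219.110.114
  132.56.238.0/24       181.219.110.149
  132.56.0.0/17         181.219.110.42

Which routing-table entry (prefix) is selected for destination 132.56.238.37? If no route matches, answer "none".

Entries matching 132.56.238.37:
  132.56.238.0/24 (132.56.238.0 - 132.56.238.255)
Most specific is 132.56.238.0/24.

132.56.238.0/24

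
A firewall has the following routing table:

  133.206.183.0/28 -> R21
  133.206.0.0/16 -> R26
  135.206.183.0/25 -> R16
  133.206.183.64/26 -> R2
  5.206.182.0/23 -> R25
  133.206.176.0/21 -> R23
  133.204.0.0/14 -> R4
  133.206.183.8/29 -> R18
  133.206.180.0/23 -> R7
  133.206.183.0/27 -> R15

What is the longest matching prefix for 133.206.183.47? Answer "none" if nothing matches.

133.206.176.0/21

Entries matching 133.206.183.47:
  133.204.0.0/14 (133.204.0.0 - 133.207.255.255)
  133.206.0.0/16 (133.206.0.0 - 133.206.255.255)
  133.206.176.0/21 (133.206.176.0 - 133.206.183.255)
Most specific is 133.206.176.0/21.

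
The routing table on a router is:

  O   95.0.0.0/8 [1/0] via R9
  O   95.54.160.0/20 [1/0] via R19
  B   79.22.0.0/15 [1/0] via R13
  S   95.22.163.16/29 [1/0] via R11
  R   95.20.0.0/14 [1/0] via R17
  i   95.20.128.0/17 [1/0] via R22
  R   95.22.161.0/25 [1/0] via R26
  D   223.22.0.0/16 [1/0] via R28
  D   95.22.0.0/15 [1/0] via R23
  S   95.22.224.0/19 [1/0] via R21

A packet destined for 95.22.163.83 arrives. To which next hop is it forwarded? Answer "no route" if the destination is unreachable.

R23

Routes whose prefix contains 95.22.163.83:
  95.0.0.0/8 (95.0.0.0 - 95.255.255.255) -> R9
  95.20.0.0/14 (95.20.0.0 - 95.23.255.255) -> R17
  95.22.0.0/15 (95.22.0.0 - 95.23.255.255) -> R23
More-specific entries that do NOT match:
  95.22.163.16/29 (95.22.163.16 - 95.22.163.23) does not contain 95.22.163.83
  95.22.161.0/25 (95.22.161.0 - 95.22.161.127) does not contain 95.22.163.83
  95.54.160.0/20 (95.54.160.0 - 95.54.175.255) does not contain 95.22.163.83
  95.22.224.0/19 (95.22.224.0 - 95.22.255.255) does not contain 95.22.163.83
  95.20.128.0/17 (95.20.128.0 - 95.20.255.255) does not contain 95.22.163.83
  223.22.0.0/16 (223.22.0.0 - 223.22.255.255) does not contain 95.22.163.83
Longest matching prefix is /15 -> next hop R23.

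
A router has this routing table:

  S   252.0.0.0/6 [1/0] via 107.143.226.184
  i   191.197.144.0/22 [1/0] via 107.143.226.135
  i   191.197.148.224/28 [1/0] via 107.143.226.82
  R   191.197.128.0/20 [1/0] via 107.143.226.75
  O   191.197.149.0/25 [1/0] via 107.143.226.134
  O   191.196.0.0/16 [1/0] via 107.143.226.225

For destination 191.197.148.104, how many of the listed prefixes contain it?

No listed prefix contains 191.197.148.104.
Total matching entries: 0.

0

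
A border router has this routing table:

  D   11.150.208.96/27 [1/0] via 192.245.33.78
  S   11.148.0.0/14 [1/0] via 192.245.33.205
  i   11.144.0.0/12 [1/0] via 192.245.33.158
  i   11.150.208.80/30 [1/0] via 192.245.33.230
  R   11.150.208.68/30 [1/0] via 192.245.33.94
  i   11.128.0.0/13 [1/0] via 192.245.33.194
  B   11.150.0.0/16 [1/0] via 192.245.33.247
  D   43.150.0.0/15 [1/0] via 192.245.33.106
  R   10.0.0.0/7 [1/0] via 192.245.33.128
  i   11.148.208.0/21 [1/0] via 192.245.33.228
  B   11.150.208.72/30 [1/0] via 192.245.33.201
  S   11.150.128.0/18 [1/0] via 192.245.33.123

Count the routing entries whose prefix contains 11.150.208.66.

Prefixes containing 11.150.208.66:
  10.0.0.0/7 (10.0.0.0 - 11.255.255.255)
  11.144.0.0/12 (11.144.0.0 - 11.159.255.255)
  11.148.0.0/14 (11.148.0.0 - 11.151.255.255)
  11.150.0.0/16 (11.150.0.0 - 11.150.255.255)
Total matching entries: 4.

4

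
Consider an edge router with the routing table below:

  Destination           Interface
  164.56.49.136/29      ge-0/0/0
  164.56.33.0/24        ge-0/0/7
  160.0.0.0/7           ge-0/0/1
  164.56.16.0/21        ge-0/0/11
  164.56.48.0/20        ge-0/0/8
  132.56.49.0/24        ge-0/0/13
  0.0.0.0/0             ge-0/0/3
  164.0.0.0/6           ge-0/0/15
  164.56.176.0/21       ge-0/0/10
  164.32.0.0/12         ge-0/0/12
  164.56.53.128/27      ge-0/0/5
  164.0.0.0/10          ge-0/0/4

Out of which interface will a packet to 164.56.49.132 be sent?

ge-0/0/8

Routes whose prefix contains 164.56.49.132:
  0.0.0.0/0 (default, matches everything) -> ge-0/0/3
  164.0.0.0/6 (164.0.0.0 - 167.255.255.255) -> ge-0/0/15
  164.0.0.0/10 (164.0.0.0 - 164.63.255.255) -> ge-0/0/4
  164.56.48.0/20 (164.56.48.0 - 164.56.63.255) -> ge-0/0/8
More-specific entries that do NOT match:
  164.56.49.136/29 (164.56.49.136 - 164.56.49.143) does not contain 164.56.49.132
  164.56.53.128/27 (164.56.53.128 - 164.56.53.159) does not contain 164.56.49.132
  164.56.33.0/24 (164.56.33.0 - 164.56.33.255) does not contain 164.56.49.132
  132.56.49.0/24 (132.56.49.0 - 132.56.49.255) does not contain 164.56.49.132
  164.56.16.0/21 (164.56.16.0 - 164.56.23.255) does not contain 164.56.49.132
  164.56.176.0/21 (164.56.176.0 - 164.56.183.255) does not contain 164.56.49.132
Longest matching prefix is /20 -> interface ge-0/0/8.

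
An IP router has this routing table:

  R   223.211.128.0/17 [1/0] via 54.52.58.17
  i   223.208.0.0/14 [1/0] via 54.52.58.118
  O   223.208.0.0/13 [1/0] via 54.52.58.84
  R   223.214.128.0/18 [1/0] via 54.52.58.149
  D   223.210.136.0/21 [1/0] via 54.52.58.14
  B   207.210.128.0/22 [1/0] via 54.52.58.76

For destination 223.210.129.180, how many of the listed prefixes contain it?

Prefixes containing 223.210.129.180:
  223.208.0.0/13 (223.208.0.0 - 223.215.255.255)
  223.208.0.0/14 (223.208.0.0 - 223.211.255.255)
Total matching entries: 2.

2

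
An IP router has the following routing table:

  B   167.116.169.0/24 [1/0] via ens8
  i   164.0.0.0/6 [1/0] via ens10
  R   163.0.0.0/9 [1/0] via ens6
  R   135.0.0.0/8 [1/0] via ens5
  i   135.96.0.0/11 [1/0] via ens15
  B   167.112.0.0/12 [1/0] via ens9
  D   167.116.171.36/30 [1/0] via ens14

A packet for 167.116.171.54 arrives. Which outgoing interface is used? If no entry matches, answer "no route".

ens9

Routes whose prefix contains 167.116.171.54:
  164.0.0.0/6 (164.0.0.0 - 167.255.255.255) -> ens10
  167.112.0.0/12 (167.112.0.0 - 167.127.255.255) -> ens9
More-specific entries that do NOT match:
  167.116.171.36/30 (167.116.171.36 - 167.116.171.39) does not contain 167.116.171.54
  167.116.169.0/24 (167.116.169.0 - 167.116.169.255) does not contain 167.116.171.54
Longest matching prefix is /12 -> interface ens9.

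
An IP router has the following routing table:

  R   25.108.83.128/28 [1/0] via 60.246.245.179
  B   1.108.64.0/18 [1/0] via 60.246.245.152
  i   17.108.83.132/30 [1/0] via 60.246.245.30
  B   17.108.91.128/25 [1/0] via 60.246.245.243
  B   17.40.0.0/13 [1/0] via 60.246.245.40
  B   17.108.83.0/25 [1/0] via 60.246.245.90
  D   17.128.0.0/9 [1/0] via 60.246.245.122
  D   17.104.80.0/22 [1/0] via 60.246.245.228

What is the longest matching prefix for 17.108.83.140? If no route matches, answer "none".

17.108.83.140 is outside every listed prefix and there is no default route.

none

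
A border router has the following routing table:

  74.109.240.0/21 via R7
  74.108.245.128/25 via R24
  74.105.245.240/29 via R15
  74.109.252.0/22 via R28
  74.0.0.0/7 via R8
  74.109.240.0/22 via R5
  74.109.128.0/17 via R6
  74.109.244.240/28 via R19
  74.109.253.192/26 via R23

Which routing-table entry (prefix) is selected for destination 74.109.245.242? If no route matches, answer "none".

Entries matching 74.109.245.242:
  74.0.0.0/7 (74.0.0.0 - 75.255.255.255)
  74.109.128.0/17 (74.109.128.0 - 74.109.255.255)
  74.109.240.0/21 (74.109.240.0 - 74.109.247.255)
Most specific is 74.109.240.0/21.

74.109.240.0/21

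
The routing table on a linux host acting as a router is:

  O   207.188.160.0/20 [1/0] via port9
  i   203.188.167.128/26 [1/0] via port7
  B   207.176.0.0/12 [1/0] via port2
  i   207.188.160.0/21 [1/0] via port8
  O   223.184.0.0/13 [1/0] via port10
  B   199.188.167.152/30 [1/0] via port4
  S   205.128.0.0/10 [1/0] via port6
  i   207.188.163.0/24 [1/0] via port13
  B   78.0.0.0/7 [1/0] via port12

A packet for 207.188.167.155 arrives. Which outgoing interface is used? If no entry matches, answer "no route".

port8

Routes whose prefix contains 207.188.167.155:
  207.176.0.0/12 (207.176.0.0 - 207.191.255.255) -> port2
  207.188.160.0/20 (207.188.160.0 - 207.188.175.255) -> port9
  207.188.160.0/21 (207.188.160.0 - 207.188.167.255) -> port8
More-specific entries that do NOT match:
  199.188.167.152/30 (199.188.167.152 - 199.188.167.155) does not contain 207.188.167.155
  203.188.167.128/26 (203.188.167.128 - 203.188.167.191) does not contain 207.188.167.155
  207.188.163.0/24 (207.188.163.0 - 207.188.163.255) does not contain 207.188.167.155
Longest matching prefix is /21 -> interface port8.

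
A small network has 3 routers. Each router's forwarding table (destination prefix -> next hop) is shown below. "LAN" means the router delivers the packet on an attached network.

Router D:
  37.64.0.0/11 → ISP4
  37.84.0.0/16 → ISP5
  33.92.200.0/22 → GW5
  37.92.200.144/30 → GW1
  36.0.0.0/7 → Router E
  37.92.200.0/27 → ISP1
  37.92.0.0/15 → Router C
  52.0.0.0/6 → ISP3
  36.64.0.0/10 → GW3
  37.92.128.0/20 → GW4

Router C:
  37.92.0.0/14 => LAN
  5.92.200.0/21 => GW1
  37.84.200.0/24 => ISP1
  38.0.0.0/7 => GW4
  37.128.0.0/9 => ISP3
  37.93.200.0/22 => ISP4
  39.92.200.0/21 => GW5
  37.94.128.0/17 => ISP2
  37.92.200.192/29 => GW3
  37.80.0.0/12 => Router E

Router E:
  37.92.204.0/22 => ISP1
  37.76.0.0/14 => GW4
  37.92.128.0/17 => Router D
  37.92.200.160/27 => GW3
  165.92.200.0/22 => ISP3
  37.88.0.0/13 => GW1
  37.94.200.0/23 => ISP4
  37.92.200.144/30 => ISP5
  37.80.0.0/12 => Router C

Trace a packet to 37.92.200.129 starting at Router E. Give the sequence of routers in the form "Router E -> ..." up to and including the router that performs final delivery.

At Router E: longest match for 37.92.200.129 is 37.92.128.0/17 -> Router D
At Router D: longest match for 37.92.200.129 is 37.92.0.0/15 -> Router C
At Router C: longest match for 37.92.200.129 is 37.92.0.0/14 -> LAN

Router E -> Router D -> Router C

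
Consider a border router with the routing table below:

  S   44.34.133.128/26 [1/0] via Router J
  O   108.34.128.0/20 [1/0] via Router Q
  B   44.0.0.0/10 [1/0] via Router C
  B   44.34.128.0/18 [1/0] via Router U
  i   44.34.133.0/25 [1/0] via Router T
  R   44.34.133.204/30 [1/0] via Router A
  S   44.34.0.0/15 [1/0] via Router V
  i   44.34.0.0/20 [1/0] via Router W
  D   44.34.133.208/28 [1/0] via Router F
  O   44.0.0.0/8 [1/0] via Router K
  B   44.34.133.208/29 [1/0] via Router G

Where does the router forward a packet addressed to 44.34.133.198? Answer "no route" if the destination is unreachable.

Router U

Routes whose prefix contains 44.34.133.198:
  44.0.0.0/8 (44.0.0.0 - 44.255.255.255) -> Router K
  44.0.0.0/10 (44.0.0.0 - 44.63.255.255) -> Router C
  44.34.0.0/15 (44.34.0.0 - 44.35.255.255) -> Router V
  44.34.128.0/18 (44.34.128.0 - 44.34.191.255) -> Router U
More-specific entries that do NOT match:
  44.34.133.204/30 (44.34.133.204 - 44.34.133.207) does not contain 44.34.133.198
  44.34.133.208/29 (44.34.133.208 - 44.34.133.215) does not contain 44.34.133.198
  44.34.133.208/28 (44.34.133.208 - 44.34.133.223) does not contain 44.34.133.198
  44.34.133.128/26 (44.34.133.128 - 44.34.133.191) does not contain 44.34.133.198
  44.34.133.0/25 (44.34.133.0 - 44.34.133.127) does not contain 44.34.133.198
  108.34.128.0/20 (108.34.128.0 - 108.34.143.255) does not contain 44.34.133.198
  44.34.0.0/20 (44.34.0.0 - 44.34.15.255) does not contain 44.34.133.198
Longest matching prefix is /18 -> next hop Router U.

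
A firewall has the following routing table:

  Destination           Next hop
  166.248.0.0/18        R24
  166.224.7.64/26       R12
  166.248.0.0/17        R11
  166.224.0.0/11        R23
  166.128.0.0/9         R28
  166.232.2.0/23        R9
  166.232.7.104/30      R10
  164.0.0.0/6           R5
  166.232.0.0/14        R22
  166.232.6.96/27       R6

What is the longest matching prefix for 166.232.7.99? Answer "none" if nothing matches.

166.232.0.0/14

Entries matching 166.232.7.99:
  164.0.0.0/6 (164.0.0.0 - 167.255.255.255)
  166.128.0.0/9 (166.128.0.0 - 166.255.255.255)
  166.224.0.0/11 (166.224.0.0 - 166.255.255.255)
  166.232.0.0/14 (166.232.0.0 - 166.235.255.255)
Most specific is 166.232.0.0/14.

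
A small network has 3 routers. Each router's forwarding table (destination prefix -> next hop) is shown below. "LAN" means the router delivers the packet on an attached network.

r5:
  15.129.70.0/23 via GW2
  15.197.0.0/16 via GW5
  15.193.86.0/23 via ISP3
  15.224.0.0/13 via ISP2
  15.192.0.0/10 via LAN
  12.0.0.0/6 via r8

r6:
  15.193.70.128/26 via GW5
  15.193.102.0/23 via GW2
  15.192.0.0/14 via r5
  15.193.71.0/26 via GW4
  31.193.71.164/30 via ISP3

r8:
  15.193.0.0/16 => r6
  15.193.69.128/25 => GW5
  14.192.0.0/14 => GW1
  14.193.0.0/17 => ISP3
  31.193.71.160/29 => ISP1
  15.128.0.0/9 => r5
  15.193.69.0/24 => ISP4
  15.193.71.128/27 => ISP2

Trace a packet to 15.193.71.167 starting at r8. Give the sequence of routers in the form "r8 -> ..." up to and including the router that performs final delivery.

At r8: longest match for 15.193.71.167 is 15.193.0.0/16 -> r6
At r6: longest match for 15.193.71.167 is 15.192.0.0/14 -> r5
At r5: longest match for 15.193.71.167 is 15.192.0.0/10 -> LAN

r8 -> r6 -> r5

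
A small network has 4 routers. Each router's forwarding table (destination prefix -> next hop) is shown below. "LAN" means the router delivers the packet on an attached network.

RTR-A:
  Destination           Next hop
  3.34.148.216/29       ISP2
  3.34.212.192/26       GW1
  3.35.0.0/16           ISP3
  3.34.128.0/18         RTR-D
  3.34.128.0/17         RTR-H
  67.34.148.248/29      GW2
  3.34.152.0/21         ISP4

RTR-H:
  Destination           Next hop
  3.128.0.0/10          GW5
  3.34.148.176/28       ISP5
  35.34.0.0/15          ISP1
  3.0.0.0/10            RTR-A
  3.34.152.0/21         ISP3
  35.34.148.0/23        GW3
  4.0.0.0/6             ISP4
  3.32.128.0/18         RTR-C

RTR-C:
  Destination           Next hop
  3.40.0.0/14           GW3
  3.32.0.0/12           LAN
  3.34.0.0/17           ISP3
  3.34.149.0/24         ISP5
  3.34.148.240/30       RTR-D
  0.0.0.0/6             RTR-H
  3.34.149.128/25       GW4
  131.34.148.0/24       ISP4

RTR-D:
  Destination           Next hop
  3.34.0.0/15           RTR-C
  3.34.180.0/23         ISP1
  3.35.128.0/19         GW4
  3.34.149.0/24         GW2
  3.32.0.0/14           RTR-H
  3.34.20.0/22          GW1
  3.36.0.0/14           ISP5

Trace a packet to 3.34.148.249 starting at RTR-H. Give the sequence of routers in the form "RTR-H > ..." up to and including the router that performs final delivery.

RTR-H > RTR-A > RTR-D > RTR-C

At RTR-H: longest match for 3.34.148.249 is 3.0.0.0/10 -> RTR-A
At RTR-A: longest match for 3.34.148.249 is 3.34.128.0/18 -> RTR-D
At RTR-D: longest match for 3.34.148.249 is 3.34.0.0/15 -> RTR-C
At RTR-C: longest match for 3.34.148.249 is 3.32.0.0/12 -> LAN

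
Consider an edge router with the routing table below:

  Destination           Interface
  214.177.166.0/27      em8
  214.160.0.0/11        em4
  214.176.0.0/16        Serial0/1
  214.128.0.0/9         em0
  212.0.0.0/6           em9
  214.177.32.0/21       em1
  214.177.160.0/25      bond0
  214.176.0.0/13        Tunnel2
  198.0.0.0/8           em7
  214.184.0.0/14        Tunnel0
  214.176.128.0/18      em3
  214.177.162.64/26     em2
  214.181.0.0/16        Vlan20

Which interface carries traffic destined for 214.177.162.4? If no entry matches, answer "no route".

Routes whose prefix contains 214.177.162.4:
  212.0.0.0/6 (212.0.0.0 - 215.255.255.255) -> em9
  214.128.0.0/9 (214.128.0.0 - 214.255.255.255) -> em0
  214.160.0.0/11 (214.160.0.0 - 214.191.255.255) -> em4
  214.176.0.0/13 (214.176.0.0 - 214.183.255.255) -> Tunnel2
More-specific entries that do NOT match:
  214.177.166.0/27 (214.177.166.0 - 214.177.166.31) does not contain 214.177.162.4
  214.177.162.64/26 (214.177.162.64 - 214.177.162.127) does not contain 214.177.162.4
  214.177.160.0/25 (214.177.160.0 - 214.177.160.127) does not contain 214.177.162.4
  214.177.32.0/21 (214.177.32.0 - 214.177.39.255) does not contain 214.177.162.4
  214.176.128.0/18 (214.176.128.0 - 214.176.191.255) does not contain 214.177.162.4
  214.176.0.0/16 (214.176.0.0 - 214.176.255.255) does not contain 214.177.162.4
  214.181.0.0/16 (214.181.0.0 - 214.181.255.255) does not contain 214.177.162.4
  214.184.0.0/14 (214.184.0.0 - 214.187.255.255) does not contain 214.177.162.4
Longest matching prefix is /13 -> interface Tunnel2.

Tunnel2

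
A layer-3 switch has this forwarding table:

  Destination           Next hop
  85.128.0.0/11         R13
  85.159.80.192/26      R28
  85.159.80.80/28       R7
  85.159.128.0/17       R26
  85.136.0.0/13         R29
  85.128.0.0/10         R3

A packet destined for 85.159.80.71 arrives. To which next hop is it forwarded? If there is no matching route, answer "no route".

R13

Routes whose prefix contains 85.159.80.71:
  85.128.0.0/10 (85.128.0.0 - 85.191.255.255) -> R3
  85.128.0.0/11 (85.128.0.0 - 85.159.255.255) -> R13
More-specific entries that do NOT match:
  85.159.80.80/28 (85.159.80.80 - 85.159.80.95) does not contain 85.159.80.71
  85.159.80.192/26 (85.159.80.192 - 85.159.80.255) does not contain 85.159.80.71
  85.159.128.0/17 (85.159.128.0 - 85.159.255.255) does not contain 85.159.80.71
  85.136.0.0/13 (85.136.0.0 - 85.143.255.255) does not contain 85.159.80.71
Longest matching prefix is /11 -> next hop R13.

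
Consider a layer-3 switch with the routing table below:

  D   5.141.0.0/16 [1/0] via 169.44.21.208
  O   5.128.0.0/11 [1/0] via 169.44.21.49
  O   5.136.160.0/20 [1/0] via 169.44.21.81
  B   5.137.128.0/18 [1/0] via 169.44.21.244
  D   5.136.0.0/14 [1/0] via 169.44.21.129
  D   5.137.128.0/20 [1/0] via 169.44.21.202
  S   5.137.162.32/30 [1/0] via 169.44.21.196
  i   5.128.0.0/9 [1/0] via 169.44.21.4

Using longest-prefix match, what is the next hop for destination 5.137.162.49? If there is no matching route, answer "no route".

Routes whose prefix contains 5.137.162.49:
  5.128.0.0/9 (5.128.0.0 - 5.255.255.255) -> 169.44.21.4
  5.128.0.0/11 (5.128.0.0 - 5.159.255.255) -> 169.44.21.49
  5.136.0.0/14 (5.136.0.0 - 5.139.255.255) -> 169.44.21.129
  5.137.128.0/18 (5.137.128.0 - 5.137.191.255) -> 169.44.21.244
More-specific entries that do NOT match:
  5.137.162.32/30 (5.137.162.32 - 5.137.162.35) does not contain 5.137.162.49
  5.136.160.0/20 (5.136.160.0 - 5.136.175.255) does not contain 5.137.162.49
  5.137.128.0/20 (5.137.128.0 - 5.137.143.255) does not contain 5.137.162.49
Longest matching prefix is /18 -> next hop 169.44.21.244.

169.44.21.244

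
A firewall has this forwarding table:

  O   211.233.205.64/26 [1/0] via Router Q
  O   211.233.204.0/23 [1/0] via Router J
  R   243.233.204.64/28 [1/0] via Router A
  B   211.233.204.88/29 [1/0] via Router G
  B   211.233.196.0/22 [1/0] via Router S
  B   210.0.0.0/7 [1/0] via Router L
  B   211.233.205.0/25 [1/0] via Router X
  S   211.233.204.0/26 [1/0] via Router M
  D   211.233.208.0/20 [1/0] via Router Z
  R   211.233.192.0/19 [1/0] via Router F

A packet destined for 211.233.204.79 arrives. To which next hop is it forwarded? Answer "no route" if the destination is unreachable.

Routes whose prefix contains 211.233.204.79:
  210.0.0.0/7 (210.0.0.0 - 211.255.255.255) -> Router L
  211.233.192.0/19 (211.233.192.0 - 211.233.223.255) -> Router F
  211.233.204.0/23 (211.233.204.0 - 211.233.205.255) -> Router J
More-specific entries that do NOT match:
  211.233.204.88/29 (211.233.204.88 - 211.233.204.95) does not contain 211.233.204.79
  243.233.204.64/28 (243.233.204.64 - 243.233.204.79) does not contain 211.233.204.79
  211.233.205.64/26 (211.233.205.64 - 211.233.205.127) does not contain 211.233.204.79
  211.233.204.0/26 (211.233.204.0 - 211.233.204.63) does not contain 211.233.204.79
  211.233.205.0/25 (211.233.205.0 - 211.233.205.127) does not contain 211.233.204.79
Longest matching prefix is /23 -> next hop Router J.

Router J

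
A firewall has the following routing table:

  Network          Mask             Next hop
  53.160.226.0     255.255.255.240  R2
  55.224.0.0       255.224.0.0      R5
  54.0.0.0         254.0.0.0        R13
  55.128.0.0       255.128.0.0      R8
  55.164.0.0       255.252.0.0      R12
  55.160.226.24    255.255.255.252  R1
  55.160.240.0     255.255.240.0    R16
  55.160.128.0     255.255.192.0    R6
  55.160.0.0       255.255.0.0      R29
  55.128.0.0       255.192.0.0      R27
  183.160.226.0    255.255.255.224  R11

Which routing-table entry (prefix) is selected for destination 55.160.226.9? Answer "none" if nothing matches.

Entries matching 55.160.226.9:
  54.0.0.0/7 (54.0.0.0 - 55.255.255.255)
  55.128.0.0/9 (55.128.0.0 - 55.255.255.255)
  55.128.0.0/10 (55.128.0.0 - 55.191.255.255)
  55.160.0.0/16 (55.160.0.0 - 55.160.255.255)
Most specific is 55.160.0.0/16.

55.160.0.0/16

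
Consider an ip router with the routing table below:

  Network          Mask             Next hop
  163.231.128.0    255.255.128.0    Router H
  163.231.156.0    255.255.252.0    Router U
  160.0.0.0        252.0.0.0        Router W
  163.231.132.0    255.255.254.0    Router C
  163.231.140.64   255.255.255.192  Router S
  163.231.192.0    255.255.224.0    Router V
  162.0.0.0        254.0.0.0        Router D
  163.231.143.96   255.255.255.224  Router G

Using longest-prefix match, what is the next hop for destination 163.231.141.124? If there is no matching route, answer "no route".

Routes whose prefix contains 163.231.141.124:
  160.0.0.0/6 (160.0.0.0 - 163.255.255.255) -> Router W
  162.0.0.0/7 (162.0.0.0 - 163.255.255.255) -> Router D
  163.231.128.0/17 (163.231.128.0 - 163.231.255.255) -> Router H
More-specific entries that do NOT match:
  163.231.143.96/27 (163.231.143.96 - 163.231.143.127) does not contain 163.231.141.124
  163.231.140.64/26 (163.231.140.64 - 163.231.140.127) does not contain 163.231.141.124
  163.231.132.0/23 (163.231.132.0 - 163.231.133.255) does not contain 163.231.141.124
  163.231.156.0/22 (163.231.156.0 - 163.231.159.255) does not contain 163.231.141.124
  163.231.192.0/19 (163.231.192.0 - 163.231.223.255) does not contain 163.231.141.124
Longest matching prefix is /17 -> next hop Router H.

Router H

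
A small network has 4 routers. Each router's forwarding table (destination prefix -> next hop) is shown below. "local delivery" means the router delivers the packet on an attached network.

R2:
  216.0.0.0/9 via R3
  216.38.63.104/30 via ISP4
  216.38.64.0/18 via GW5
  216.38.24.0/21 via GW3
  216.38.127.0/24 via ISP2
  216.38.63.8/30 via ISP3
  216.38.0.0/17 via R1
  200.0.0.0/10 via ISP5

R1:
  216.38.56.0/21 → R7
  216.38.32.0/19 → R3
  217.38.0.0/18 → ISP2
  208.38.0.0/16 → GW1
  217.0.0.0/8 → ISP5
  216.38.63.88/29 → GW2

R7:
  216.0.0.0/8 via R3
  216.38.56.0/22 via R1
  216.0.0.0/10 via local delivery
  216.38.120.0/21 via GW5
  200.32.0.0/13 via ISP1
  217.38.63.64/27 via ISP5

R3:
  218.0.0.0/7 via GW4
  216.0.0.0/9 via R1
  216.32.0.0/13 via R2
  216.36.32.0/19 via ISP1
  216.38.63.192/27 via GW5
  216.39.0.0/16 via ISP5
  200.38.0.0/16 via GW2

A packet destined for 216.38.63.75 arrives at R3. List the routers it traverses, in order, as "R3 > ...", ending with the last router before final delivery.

R3 > R2 > R1 > R7

At R3: longest match for 216.38.63.75 is 216.32.0.0/13 -> R2
At R2: longest match for 216.38.63.75 is 216.38.0.0/17 -> R1
At R1: longest match for 216.38.63.75 is 216.38.56.0/21 -> R7
At R7: longest match for 216.38.63.75 is 216.0.0.0/10 -> local delivery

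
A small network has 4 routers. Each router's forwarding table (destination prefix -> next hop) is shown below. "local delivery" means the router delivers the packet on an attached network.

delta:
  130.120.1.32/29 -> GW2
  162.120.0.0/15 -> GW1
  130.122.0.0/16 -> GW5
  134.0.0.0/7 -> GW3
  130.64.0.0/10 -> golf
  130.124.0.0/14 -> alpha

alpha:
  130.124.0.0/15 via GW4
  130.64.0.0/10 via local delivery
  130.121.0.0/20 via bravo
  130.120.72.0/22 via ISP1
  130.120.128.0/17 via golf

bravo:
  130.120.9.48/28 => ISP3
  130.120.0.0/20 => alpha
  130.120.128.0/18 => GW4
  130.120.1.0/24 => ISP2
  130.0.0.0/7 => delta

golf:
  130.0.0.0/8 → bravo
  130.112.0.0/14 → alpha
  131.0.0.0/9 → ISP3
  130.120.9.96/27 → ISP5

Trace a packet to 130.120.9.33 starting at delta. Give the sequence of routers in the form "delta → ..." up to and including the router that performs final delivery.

delta → golf → bravo → alpha

At delta: longest match for 130.120.9.33 is 130.64.0.0/10 -> golf
At golf: longest match for 130.120.9.33 is 130.0.0.0/8 -> bravo
At bravo: longest match for 130.120.9.33 is 130.120.0.0/20 -> alpha
At alpha: longest match for 130.120.9.33 is 130.64.0.0/10 -> local delivery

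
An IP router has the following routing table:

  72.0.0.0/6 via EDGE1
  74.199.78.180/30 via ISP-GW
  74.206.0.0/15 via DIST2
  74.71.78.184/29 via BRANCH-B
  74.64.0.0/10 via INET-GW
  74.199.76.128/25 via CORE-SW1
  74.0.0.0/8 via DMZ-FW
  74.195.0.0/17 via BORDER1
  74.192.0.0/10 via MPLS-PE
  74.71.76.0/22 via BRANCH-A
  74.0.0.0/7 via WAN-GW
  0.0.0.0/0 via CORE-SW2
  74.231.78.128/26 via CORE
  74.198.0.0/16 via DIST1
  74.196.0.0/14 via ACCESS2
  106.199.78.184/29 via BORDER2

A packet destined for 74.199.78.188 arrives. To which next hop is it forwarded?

ACCESS2

Routes whose prefix contains 74.199.78.188:
  0.0.0.0/0 (default, matches everything) -> CORE-SW2
  72.0.0.0/6 (72.0.0.0 - 75.255.255.255) -> EDGE1
  74.0.0.0/7 (74.0.0.0 - 75.255.255.255) -> WAN-GW
  74.0.0.0/8 (74.0.0.0 - 74.255.255.255) -> DMZ-FW
  74.192.0.0/10 (74.192.0.0 - 74.255.255.255) -> MPLS-PE
  74.196.0.0/14 (74.196.0.0 - 74.199.255.255) -> ACCESS2
More-specific entries that do NOT match:
  74.199.78.180/30 (74.199.78.180 - 74.199.78.183) does not contain 74.199.78.188
  74.71.78.184/29 (74.71.78.184 - 74.71.78.191) does not contain 74.199.78.188
  106.199.78.184/29 (106.199.78.184 - 106.199.78.191) does not contain 74.199.78.188
  74.231.78.128/26 (74.231.78.128 - 74.231.78.191) does not contain 74.199.78.188
  74.199.76.128/25 (74.199.76.128 - 74.199.76.255) does not contain 74.199.78.188
  74.71.76.0/22 (74.71.76.0 - 74.71.79.255) does not contain 74.199.78.188
  74.195.0.0/17 (74.195.0.0 - 74.195.127.255) does not contain 74.199.78.188
  74.198.0.0/16 (74.198.0.0 - 74.198.255.255) does not contain 74.199.78.188
  74.206.0.0/15 (74.206.0.0 - 74.207.255.255) does not contain 74.199.78.188
Longest matching prefix is /14 -> next hop ACCESS2.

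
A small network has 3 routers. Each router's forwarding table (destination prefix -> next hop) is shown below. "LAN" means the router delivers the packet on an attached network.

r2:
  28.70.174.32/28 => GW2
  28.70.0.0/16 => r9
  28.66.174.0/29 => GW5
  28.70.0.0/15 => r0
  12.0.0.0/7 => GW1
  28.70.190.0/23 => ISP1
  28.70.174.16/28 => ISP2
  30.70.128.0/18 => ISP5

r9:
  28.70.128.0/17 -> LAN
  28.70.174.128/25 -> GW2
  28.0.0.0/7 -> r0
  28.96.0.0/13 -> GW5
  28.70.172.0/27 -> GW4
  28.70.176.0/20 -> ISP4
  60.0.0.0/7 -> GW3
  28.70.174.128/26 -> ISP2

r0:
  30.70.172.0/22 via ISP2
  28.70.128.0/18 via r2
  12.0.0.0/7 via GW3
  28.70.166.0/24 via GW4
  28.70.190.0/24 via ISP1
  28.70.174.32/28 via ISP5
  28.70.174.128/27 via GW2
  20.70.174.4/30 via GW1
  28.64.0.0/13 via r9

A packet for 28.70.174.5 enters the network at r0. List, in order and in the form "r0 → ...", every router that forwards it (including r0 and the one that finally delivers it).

r0 → r2 → r9

At r0: longest match for 28.70.174.5 is 28.70.128.0/18 -> r2
At r2: longest match for 28.70.174.5 is 28.70.0.0/16 -> r9
At r9: longest match for 28.70.174.5 is 28.70.128.0/17 -> LAN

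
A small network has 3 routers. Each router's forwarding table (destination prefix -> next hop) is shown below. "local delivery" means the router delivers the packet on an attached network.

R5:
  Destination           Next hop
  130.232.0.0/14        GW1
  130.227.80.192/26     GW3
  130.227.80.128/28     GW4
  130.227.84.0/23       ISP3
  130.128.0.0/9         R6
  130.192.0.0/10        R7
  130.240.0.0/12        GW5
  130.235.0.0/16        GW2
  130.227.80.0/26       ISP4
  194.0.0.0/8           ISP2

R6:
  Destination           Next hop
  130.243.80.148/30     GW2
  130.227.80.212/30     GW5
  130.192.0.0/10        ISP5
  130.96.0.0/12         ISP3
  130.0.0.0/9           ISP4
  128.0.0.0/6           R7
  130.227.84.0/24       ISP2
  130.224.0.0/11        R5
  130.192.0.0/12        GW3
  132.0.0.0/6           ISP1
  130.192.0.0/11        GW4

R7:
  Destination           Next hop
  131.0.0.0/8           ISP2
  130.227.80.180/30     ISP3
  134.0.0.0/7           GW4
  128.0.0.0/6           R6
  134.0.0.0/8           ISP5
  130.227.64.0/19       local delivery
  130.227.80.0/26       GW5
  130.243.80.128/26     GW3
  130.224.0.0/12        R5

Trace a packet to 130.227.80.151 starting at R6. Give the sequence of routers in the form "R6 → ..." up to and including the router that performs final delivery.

At R6: longest match for 130.227.80.151 is 130.224.0.0/11 -> R5
At R5: longest match for 130.227.80.151 is 130.192.0.0/10 -> R7
At R7: longest match for 130.227.80.151 is 130.227.64.0/19 -> local delivery

R6 → R5 → R7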